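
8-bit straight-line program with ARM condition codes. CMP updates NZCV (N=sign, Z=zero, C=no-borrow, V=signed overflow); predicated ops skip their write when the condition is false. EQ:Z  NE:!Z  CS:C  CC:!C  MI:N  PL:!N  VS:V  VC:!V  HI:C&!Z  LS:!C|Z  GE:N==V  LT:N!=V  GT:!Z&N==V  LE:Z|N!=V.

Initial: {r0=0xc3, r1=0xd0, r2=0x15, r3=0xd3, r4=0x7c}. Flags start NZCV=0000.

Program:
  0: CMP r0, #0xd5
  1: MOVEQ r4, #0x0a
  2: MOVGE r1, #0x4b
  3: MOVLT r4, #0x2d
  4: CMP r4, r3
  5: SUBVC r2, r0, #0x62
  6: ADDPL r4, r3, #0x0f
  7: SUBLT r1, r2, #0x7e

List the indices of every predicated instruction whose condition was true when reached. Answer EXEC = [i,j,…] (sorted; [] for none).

EXEC = [3,5,6]

[0] flags=1000 → (cmp)
[1] flags=1000 EQ?F → skip
[2] flags=1000 GE?F → skip
[3] flags=1000 LT?T → r4=0x2d
[4] flags=0000 → (cmp)
[5] flags=0000 VC?T → r2=0x61
[6] flags=0000 PL?T → r4=0xe2
[7] flags=0000 LT?F → skip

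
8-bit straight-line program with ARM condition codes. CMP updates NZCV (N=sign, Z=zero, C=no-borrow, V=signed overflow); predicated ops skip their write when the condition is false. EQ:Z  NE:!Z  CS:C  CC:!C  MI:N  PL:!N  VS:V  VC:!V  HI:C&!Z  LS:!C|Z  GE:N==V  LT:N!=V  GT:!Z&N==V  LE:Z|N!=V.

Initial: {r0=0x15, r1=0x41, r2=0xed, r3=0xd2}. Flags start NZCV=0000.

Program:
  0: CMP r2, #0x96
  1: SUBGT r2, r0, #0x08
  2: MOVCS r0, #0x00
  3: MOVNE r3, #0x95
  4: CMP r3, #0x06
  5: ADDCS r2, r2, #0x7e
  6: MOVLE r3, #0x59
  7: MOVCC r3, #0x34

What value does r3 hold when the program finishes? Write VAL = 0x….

VAL = 0x59

0: ✓ CMP  NZCV=0010
1: ✓ SUBGT  r2←0x0d
2: ✓ MOVCS  r0←0x00
3: ✓ MOVNE  r3←0x95
4: ✓ CMP  NZCV=1010
5: ✓ ADDCS  r2←0x8b
6: ✓ MOVLE  r3←0x59
7: · MOVCC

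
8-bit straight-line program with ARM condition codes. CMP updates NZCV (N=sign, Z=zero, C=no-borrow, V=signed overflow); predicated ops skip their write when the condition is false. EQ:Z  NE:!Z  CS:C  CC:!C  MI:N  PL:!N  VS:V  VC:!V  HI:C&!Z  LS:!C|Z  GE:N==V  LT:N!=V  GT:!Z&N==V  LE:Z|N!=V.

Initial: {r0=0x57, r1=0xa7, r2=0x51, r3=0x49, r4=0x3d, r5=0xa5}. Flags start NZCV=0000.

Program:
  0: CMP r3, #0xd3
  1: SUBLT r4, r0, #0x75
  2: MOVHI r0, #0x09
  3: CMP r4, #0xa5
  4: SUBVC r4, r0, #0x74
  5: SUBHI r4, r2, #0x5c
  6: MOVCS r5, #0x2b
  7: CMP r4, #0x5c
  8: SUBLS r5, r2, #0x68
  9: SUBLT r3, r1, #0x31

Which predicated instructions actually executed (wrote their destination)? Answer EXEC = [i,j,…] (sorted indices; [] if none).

EXEC = [8,9]

0: ✓ CMP  NZCV=0000
1: · SUBLT
2: · MOVHI
3: ✓ CMP  NZCV=1001
4: · SUBVC
5: · SUBHI
6: · MOVCS
7: ✓ CMP  NZCV=1000
8: ✓ SUBLS  r5←0xe9
9: ✓ SUBLT  r3←0x76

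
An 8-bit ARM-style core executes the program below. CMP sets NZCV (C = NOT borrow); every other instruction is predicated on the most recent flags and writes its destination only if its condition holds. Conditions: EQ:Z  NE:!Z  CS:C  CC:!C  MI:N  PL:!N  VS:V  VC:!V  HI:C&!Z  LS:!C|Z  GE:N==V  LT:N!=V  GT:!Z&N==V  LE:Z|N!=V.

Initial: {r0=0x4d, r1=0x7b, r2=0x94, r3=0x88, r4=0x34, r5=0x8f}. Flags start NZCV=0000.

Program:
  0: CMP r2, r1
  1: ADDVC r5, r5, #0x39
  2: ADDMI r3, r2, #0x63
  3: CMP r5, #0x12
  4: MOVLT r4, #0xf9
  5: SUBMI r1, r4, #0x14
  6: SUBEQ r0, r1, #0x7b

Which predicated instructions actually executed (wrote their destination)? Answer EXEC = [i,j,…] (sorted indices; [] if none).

EXEC = [4]

[0] flags=0011 → (cmp)
[1] flags=0011 VC?F → skip
[2] flags=0011 MI?F → skip
[3] flags=0011 → (cmp)
[4] flags=0011 LT?T → r4=0xf9
[5] flags=0011 MI?F → skip
[6] flags=0011 EQ?F → skip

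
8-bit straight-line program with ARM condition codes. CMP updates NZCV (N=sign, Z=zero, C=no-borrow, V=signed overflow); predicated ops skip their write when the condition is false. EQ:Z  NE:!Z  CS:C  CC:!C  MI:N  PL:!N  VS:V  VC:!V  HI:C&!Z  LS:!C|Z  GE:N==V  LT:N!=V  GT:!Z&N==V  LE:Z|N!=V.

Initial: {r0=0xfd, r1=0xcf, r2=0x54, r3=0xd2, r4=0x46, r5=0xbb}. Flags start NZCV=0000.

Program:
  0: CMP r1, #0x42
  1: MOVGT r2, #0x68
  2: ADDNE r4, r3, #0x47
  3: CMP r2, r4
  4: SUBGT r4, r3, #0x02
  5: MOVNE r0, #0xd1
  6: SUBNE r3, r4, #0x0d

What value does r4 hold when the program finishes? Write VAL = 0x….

VAL = 0xd0

[0] flags=1010 → (cmp)
[1] flags=1010 GT?F → skip
[2] flags=1010 NE?T → r4=0x19
[3] flags=0010 → (cmp)
[4] flags=0010 GT?T → r4=0xd0
[5] flags=0010 NE?T → r0=0xd1
[6] flags=0010 NE?T → r3=0xc3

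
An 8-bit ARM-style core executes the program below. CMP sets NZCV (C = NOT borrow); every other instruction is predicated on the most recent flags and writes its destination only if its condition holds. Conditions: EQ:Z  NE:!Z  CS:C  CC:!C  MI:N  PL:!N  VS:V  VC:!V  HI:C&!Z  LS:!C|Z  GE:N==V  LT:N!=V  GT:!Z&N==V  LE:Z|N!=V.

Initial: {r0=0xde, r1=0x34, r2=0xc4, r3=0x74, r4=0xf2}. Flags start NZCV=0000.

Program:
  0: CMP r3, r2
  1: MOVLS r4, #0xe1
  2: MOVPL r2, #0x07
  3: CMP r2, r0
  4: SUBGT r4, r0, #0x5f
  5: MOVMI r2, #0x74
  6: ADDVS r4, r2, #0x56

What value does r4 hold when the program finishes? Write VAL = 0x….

0: ✓ CMP  NZCV=1001
1: ✓ MOVLS  r4←0xe1
2: · MOVPL
3: ✓ CMP  NZCV=1000
4: · SUBGT
5: ✓ MOVMI  r2←0x74
6: · ADDVS

VAL = 0xe1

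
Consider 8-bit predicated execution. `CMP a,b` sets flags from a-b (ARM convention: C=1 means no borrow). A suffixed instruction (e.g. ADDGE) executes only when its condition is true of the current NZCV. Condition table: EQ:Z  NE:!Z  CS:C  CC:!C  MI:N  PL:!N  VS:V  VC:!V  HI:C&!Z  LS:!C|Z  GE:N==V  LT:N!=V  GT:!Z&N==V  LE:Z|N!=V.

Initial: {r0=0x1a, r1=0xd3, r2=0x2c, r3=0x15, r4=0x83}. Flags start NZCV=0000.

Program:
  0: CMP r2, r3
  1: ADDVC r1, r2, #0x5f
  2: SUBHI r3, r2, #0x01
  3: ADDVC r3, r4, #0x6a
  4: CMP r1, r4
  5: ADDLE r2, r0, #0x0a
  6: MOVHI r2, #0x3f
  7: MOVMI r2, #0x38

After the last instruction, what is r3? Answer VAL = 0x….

[0] flags=0010 → (cmp)
[1] flags=0010 VC?T → r1=0x8b
[2] flags=0010 HI?T → r3=0x2b
[3] flags=0010 VC?T → r3=0xed
[4] flags=0010 → (cmp)
[5] flags=0010 LE?F → skip
[6] flags=0010 HI?T → r2=0x3f
[7] flags=0010 MI?F → skip

VAL = 0xed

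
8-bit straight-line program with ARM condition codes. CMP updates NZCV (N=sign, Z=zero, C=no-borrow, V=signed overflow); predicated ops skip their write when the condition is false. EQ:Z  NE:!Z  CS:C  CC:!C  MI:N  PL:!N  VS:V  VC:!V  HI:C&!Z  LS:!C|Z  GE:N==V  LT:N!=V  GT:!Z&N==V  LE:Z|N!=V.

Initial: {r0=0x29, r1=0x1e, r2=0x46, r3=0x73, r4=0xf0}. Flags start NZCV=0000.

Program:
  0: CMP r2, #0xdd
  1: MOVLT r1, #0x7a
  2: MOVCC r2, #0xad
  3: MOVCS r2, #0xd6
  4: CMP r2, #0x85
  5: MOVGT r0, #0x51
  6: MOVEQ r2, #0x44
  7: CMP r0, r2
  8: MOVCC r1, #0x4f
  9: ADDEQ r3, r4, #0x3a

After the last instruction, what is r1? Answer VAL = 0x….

VAL = 0x4f

[0] flags=0000 → (cmp)
[1] flags=0000 LT?F → skip
[2] flags=0000 CC?T → r2=0xad
[3] flags=0000 CS?F → skip
[4] flags=0010 → (cmp)
[5] flags=0010 GT?T → r0=0x51
[6] flags=0010 EQ?F → skip
[7] flags=1001 → (cmp)
[8] flags=1001 CC?T → r1=0x4f
[9] flags=1001 EQ?F → skip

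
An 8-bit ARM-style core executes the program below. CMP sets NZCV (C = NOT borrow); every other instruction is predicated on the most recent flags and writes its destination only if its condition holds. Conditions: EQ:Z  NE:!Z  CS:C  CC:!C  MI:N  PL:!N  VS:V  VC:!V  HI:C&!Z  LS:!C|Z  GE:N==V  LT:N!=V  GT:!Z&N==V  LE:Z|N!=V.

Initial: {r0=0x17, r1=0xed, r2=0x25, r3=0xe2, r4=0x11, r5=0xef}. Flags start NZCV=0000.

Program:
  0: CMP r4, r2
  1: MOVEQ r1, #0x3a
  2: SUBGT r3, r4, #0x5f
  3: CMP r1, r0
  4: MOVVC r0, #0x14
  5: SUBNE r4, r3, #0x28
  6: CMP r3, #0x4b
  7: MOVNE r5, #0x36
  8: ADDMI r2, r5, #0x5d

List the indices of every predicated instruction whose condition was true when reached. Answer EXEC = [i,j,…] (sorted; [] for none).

0: ✓ CMP  NZCV=1000
1: · MOVEQ
2: · SUBGT
3: ✓ CMP  NZCV=1010
4: ✓ MOVVC  r0←0x14
5: ✓ SUBNE  r4←0xba
6: ✓ CMP  NZCV=1010
7: ✓ MOVNE  r5←0x36
8: ✓ ADDMI  r2←0x93

EXEC = [4,5,7,8]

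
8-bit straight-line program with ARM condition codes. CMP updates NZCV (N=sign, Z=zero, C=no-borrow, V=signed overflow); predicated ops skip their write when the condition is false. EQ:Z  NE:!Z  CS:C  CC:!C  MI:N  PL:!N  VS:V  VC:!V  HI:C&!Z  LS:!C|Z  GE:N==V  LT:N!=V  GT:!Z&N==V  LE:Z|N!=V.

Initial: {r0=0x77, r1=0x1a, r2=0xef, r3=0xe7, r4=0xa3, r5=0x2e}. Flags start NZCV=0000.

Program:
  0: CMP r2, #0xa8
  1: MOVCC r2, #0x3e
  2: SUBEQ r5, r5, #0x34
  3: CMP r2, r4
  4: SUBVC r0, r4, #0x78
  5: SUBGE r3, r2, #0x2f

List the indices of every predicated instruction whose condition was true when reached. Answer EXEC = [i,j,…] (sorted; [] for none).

EXEC = [4,5]

0: ✓ CMP  NZCV=0010
1: · MOVCC
2: · SUBEQ
3: ✓ CMP  NZCV=0010
4: ✓ SUBVC  r0←0x2b
5: ✓ SUBGE  r3←0xc0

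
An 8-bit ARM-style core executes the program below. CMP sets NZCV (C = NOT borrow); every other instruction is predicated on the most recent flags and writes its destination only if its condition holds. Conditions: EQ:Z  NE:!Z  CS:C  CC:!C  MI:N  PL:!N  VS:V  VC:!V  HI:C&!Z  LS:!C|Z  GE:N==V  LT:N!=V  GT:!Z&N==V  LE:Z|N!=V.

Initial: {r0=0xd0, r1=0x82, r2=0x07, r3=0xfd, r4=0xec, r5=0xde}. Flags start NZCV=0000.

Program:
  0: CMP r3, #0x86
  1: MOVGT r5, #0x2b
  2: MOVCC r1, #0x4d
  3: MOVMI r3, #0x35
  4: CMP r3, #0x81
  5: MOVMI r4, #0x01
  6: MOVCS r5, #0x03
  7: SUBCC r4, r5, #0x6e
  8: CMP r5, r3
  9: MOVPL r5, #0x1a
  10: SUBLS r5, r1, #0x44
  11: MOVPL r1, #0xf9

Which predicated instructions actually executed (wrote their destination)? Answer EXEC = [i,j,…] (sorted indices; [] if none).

0: ✓ CMP  NZCV=0010
1: ✓ MOVGT  r5←0x2b
2: · MOVCC
3: · MOVMI
4: ✓ CMP  NZCV=0010
5: · MOVMI
6: ✓ MOVCS  r5←0x03
7: · SUBCC
8: ✓ CMP  NZCV=0000
9: ✓ MOVPL  r5←0x1a
10: ✓ SUBLS  r5←0x3e
11: ✓ MOVPL  r1←0xf9

EXEC = [1,6,9,10,11]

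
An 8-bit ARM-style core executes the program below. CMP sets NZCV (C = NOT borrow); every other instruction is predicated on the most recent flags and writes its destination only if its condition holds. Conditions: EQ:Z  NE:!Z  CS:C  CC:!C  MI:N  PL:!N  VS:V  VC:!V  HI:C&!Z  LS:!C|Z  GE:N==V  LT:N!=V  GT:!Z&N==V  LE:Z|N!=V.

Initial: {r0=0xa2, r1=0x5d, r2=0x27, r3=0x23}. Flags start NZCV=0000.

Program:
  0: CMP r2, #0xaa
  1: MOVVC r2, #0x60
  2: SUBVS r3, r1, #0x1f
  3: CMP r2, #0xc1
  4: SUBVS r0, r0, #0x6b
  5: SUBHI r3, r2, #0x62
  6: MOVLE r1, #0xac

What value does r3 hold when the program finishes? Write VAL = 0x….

VAL = 0x23

0: ✓ CMP  NZCV=0000
1: ✓ MOVVC  r2←0x60
2: · SUBVS
3: ✓ CMP  NZCV=1001
4: ✓ SUBVS  r0←0x37
5: · SUBHI
6: · MOVLE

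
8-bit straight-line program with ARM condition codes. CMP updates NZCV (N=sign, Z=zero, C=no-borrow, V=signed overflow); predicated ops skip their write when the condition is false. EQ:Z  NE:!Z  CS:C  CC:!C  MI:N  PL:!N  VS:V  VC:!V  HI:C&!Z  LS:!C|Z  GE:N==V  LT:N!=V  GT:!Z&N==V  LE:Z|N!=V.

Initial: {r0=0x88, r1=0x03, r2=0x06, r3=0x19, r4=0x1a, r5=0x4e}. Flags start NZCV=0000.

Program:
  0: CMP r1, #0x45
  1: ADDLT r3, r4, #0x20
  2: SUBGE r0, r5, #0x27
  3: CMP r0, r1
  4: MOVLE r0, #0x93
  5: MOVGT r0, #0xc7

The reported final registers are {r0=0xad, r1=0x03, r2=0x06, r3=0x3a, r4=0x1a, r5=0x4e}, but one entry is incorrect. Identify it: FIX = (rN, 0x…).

[0] flags=1000 → (cmp)
[1] flags=1000 LT?T → r3=0x3a
[2] flags=1000 GE?F → skip
[3] flags=1010 → (cmp)
[4] flags=1010 LE?T → r0=0x93
[5] flags=1010 GT?F → skip

FIX = (r0, 0x93)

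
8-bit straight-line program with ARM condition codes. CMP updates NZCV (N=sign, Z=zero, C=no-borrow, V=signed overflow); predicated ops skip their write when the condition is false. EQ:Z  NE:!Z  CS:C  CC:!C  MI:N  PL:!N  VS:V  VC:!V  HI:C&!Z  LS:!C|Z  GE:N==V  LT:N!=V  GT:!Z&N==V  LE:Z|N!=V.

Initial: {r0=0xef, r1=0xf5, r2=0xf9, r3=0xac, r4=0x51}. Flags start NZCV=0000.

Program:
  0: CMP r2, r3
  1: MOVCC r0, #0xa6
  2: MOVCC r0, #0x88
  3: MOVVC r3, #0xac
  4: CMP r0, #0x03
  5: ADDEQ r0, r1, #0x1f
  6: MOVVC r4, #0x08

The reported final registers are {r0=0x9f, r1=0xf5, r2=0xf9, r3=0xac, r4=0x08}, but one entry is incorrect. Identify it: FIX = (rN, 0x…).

0: ✓ CMP  NZCV=0010
1: · MOVCC
2: · MOVCC
3: ✓ MOVVC  r3←0xac
4: ✓ CMP  NZCV=1010
5: · ADDEQ
6: ✓ MOVVC  r4←0x08

FIX = (r0, 0xef)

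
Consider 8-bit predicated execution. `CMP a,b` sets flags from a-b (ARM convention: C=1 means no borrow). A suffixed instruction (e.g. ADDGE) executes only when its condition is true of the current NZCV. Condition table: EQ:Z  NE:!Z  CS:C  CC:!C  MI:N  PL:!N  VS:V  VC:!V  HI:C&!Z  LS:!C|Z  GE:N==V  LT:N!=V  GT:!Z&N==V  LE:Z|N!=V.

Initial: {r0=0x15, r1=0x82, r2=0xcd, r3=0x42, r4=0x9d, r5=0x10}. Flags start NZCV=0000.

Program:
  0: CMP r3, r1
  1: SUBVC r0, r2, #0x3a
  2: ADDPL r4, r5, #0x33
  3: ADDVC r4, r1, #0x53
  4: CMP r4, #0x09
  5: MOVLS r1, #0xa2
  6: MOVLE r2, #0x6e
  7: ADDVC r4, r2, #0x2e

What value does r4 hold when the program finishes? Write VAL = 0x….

VAL = 0x9c

[0] flags=1001 → (cmp)
[1] flags=1001 VC?F → skip
[2] flags=1001 PL?F → skip
[3] flags=1001 VC?F → skip
[4] flags=1010 → (cmp)
[5] flags=1010 LS?F → skip
[6] flags=1010 LE?T → r2=0x6e
[7] flags=1010 VC?T → r4=0x9c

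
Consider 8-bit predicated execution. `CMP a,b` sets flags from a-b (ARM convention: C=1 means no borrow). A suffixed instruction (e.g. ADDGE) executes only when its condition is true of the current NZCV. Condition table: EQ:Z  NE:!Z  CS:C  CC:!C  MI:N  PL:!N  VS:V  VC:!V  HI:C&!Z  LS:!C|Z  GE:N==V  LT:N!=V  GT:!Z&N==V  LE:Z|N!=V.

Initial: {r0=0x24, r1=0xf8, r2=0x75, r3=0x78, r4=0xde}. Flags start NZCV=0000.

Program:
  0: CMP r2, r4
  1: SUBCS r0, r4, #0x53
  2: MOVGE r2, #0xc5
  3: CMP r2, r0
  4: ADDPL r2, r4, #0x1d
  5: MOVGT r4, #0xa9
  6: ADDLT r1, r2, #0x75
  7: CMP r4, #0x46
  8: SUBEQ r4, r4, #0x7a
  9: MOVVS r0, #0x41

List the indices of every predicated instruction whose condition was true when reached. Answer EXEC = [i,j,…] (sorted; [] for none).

EXEC = [2,6]

0: ✓ CMP  NZCV=1001
1: · SUBCS
2: ✓ MOVGE  r2←0xc5
3: ✓ CMP  NZCV=1010
4: · ADDPL
5: · MOVGT
6: ✓ ADDLT  r1←0x3a
7: ✓ CMP  NZCV=1010
8: · SUBEQ
9: · MOVVS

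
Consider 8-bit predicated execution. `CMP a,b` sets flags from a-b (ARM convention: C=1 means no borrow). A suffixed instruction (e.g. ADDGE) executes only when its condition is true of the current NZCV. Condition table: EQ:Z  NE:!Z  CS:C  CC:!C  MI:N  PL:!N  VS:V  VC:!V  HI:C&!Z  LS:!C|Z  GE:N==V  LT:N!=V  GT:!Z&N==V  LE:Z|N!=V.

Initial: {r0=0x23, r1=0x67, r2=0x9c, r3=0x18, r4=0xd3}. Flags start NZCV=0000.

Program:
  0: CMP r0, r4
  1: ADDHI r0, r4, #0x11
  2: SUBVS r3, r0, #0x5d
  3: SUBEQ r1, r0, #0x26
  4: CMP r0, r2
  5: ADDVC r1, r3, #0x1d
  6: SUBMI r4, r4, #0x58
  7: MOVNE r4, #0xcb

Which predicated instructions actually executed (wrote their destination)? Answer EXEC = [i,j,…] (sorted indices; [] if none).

EXEC = [6,7]

[0] flags=0000 → (cmp)
[1] flags=0000 HI?F → skip
[2] flags=0000 VS?F → skip
[3] flags=0000 EQ?F → skip
[4] flags=1001 → (cmp)
[5] flags=1001 VC?F → skip
[6] flags=1001 MI?T → r4=0x7b
[7] flags=1001 NE?T → r4=0xcb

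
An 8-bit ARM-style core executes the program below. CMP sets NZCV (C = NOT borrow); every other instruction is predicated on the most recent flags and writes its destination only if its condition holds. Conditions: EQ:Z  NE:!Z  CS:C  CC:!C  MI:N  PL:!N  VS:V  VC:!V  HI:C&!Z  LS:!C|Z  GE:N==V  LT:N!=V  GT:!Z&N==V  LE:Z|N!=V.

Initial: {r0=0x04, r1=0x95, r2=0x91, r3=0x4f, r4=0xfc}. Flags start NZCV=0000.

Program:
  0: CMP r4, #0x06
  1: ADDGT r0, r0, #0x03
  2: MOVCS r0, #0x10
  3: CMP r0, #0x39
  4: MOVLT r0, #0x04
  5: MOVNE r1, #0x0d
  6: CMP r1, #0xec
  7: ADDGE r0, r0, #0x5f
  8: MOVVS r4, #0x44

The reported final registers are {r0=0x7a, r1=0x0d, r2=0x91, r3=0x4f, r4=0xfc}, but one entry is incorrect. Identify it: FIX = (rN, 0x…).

FIX = (r0, 0x63)

[0] flags=1010 → (cmp)
[1] flags=1010 GT?F → skip
[2] flags=1010 CS?T → r0=0x10
[3] flags=1000 → (cmp)
[4] flags=1000 LT?T → r0=0x04
[5] flags=1000 NE?T → r1=0x0d
[6] flags=0000 → (cmp)
[7] flags=0000 GE?T → r0=0x63
[8] flags=0000 VS?F → skip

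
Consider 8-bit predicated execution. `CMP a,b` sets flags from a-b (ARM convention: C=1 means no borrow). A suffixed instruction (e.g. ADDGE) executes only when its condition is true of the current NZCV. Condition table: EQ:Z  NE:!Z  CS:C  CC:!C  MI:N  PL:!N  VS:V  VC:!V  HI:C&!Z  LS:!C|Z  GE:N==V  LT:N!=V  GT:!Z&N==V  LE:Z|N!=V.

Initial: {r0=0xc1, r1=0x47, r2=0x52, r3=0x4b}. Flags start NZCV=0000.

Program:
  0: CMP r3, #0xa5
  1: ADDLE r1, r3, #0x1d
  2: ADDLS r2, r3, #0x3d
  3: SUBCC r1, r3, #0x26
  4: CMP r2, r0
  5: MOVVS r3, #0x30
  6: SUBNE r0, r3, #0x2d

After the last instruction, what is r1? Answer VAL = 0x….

VAL = 0x25

[0] flags=1001 → (cmp)
[1] flags=1001 LE?F → skip
[2] flags=1001 LS?T → r2=0x88
[3] flags=1001 CC?T → r1=0x25
[4] flags=1000 → (cmp)
[5] flags=1000 VS?F → skip
[6] flags=1000 NE?T → r0=0x1e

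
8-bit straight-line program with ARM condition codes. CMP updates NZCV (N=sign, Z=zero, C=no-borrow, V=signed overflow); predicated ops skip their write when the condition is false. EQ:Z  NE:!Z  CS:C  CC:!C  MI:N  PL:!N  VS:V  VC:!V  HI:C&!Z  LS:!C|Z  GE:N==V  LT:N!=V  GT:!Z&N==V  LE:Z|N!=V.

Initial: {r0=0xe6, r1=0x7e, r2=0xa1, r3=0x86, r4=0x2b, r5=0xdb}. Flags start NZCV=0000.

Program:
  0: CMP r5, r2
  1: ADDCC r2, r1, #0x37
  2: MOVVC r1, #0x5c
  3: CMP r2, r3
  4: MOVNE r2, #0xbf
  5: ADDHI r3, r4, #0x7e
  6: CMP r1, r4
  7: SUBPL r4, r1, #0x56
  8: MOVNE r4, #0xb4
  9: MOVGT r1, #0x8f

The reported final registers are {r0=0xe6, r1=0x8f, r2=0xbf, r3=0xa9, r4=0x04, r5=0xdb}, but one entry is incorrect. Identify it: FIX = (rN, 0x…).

FIX = (r4, 0xb4)

0: ✓ CMP  NZCV=0010
1: · ADDCC
2: ✓ MOVVC  r1←0x5c
3: ✓ CMP  NZCV=0010
4: ✓ MOVNE  r2←0xbf
5: ✓ ADDHI  r3←0xa9
6: ✓ CMP  NZCV=0010
7: ✓ SUBPL  r4←0x06
8: ✓ MOVNE  r4←0xb4
9: ✓ MOVGT  r1←0x8f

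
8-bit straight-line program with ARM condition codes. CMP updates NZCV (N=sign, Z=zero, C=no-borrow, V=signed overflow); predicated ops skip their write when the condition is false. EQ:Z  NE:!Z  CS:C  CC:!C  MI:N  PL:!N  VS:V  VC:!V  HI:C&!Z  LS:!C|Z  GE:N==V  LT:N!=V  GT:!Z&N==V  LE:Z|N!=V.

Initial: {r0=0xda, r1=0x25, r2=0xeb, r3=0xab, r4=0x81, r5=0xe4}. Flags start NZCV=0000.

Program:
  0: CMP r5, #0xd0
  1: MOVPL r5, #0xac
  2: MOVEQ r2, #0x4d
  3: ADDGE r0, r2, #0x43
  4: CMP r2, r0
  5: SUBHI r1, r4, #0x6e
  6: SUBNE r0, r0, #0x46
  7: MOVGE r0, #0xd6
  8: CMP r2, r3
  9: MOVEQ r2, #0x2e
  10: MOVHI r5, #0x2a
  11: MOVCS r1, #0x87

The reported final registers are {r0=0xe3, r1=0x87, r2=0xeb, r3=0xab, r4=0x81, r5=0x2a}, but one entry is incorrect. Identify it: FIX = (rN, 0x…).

[0] flags=0010 → (cmp)
[1] flags=0010 PL?T → r5=0xac
[2] flags=0010 EQ?F → skip
[3] flags=0010 GE?T → r0=0x2e
[4] flags=1010 → (cmp)
[5] flags=1010 HI?T → r1=0x13
[6] flags=1010 NE?T → r0=0xe8
[7] flags=1010 GE?F → skip
[8] flags=0010 → (cmp)
[9] flags=0010 EQ?F → skip
[10] flags=0010 HI?T → r5=0x2a
[11] flags=0010 CS?T → r1=0x87

FIX = (r0, 0xe8)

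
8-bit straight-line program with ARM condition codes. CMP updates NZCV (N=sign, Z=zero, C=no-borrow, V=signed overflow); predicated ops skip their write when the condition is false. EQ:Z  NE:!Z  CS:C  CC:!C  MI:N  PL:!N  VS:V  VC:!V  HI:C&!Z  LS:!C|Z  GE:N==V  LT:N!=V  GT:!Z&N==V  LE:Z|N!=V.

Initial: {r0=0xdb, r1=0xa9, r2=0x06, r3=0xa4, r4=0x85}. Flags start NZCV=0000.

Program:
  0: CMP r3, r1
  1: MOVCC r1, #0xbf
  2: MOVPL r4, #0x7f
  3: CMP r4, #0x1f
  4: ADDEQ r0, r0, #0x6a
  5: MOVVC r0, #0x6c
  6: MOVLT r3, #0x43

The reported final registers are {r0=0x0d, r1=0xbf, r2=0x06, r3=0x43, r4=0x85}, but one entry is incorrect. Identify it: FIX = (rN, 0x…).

[0] flags=1000 → (cmp)
[1] flags=1000 CC?T → r1=0xbf
[2] flags=1000 PL?F → skip
[3] flags=0011 → (cmp)
[4] flags=0011 EQ?F → skip
[5] flags=0011 VC?F → skip
[6] flags=0011 LT?T → r3=0x43

FIX = (r0, 0xdb)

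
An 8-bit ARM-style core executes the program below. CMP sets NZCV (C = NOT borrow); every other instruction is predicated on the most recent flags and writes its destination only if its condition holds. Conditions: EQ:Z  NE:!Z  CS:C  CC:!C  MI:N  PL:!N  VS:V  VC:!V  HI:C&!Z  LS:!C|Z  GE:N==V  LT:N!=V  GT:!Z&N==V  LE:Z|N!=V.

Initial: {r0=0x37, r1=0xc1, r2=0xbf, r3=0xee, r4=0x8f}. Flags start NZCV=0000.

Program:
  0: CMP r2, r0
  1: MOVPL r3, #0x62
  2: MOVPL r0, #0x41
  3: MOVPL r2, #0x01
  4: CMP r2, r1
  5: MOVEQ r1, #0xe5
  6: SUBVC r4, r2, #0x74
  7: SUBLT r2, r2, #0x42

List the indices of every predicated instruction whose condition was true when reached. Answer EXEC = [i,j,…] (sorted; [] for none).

[0] flags=1010 → (cmp)
[1] flags=1010 PL?F → skip
[2] flags=1010 PL?F → skip
[3] flags=1010 PL?F → skip
[4] flags=1000 → (cmp)
[5] flags=1000 EQ?F → skip
[6] flags=1000 VC?T → r4=0x4b
[7] flags=1000 LT?T → r2=0x7d

EXEC = [6,7]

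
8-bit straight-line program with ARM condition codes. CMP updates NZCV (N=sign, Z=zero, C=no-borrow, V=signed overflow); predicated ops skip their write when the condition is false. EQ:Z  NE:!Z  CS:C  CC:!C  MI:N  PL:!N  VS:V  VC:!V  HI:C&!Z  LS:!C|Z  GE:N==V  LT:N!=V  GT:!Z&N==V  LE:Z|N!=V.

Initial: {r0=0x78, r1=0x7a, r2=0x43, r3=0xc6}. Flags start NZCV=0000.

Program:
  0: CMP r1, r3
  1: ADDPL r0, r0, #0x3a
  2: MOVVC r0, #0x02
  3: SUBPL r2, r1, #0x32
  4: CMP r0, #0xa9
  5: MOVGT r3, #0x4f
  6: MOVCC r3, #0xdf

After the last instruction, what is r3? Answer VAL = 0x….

[0] flags=1001 → (cmp)
[1] flags=1001 PL?F → skip
[2] flags=1001 VC?F → skip
[3] flags=1001 PL?F → skip
[4] flags=1001 → (cmp)
[5] flags=1001 GT?T → r3=0x4f
[6] flags=1001 CC?T → r3=0xdf

VAL = 0xdf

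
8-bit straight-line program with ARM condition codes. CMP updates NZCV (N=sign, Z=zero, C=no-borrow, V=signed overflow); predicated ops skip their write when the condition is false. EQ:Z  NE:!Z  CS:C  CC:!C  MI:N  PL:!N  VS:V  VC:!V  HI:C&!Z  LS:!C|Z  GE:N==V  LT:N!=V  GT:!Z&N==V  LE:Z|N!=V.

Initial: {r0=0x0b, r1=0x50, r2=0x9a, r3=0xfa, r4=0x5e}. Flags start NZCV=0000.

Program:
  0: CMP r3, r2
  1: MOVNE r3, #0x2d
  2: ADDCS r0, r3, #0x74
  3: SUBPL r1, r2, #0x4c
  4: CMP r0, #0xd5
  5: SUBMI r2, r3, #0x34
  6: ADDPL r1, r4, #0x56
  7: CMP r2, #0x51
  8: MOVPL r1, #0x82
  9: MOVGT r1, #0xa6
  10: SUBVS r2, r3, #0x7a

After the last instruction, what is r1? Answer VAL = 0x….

[0] flags=0010 → (cmp)
[1] flags=0010 NE?T → r3=0x2d
[2] flags=0010 CS?T → r0=0xa1
[3] flags=0010 PL?T → r1=0x4e
[4] flags=1000 → (cmp)
[5] flags=1000 MI?T → r2=0xf9
[6] flags=1000 PL?F → skip
[7] flags=1010 → (cmp)
[8] flags=1010 PL?F → skip
[9] flags=1010 GT?F → skip
[10] flags=1010 VS?F → skip

VAL = 0x4e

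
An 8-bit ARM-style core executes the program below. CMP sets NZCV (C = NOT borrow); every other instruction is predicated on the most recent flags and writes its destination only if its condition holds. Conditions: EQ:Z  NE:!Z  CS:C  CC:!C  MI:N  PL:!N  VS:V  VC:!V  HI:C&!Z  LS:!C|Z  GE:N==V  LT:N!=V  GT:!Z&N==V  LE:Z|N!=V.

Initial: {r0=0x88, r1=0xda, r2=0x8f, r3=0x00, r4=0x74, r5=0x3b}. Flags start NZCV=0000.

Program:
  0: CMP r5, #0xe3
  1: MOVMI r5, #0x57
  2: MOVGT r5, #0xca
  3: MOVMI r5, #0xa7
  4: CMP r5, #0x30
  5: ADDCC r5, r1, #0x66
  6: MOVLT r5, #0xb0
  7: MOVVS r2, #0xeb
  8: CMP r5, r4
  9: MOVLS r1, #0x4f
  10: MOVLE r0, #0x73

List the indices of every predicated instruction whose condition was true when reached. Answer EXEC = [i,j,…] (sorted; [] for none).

0: ✓ CMP  NZCV=0000
1: · MOVMI
2: ✓ MOVGT  r5←0xca
3: · MOVMI
4: ✓ CMP  NZCV=1010
5: · ADDCC
6: ✓ MOVLT  r5←0xb0
7: · MOVVS
8: ✓ CMP  NZCV=0011
9: · MOVLS
10: ✓ MOVLE  r0←0x73

EXEC = [2,6,10]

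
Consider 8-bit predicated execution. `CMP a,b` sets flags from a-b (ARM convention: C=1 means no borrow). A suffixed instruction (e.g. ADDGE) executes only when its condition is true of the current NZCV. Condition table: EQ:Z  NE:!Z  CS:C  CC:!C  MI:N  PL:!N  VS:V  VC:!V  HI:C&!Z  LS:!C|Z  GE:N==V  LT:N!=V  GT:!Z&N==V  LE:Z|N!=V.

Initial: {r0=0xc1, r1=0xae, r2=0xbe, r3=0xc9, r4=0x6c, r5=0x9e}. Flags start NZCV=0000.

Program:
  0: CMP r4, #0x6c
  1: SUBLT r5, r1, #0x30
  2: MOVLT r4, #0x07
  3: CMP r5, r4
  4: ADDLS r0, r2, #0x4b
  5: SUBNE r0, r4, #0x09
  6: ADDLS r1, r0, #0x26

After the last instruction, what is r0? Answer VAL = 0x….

[0] flags=0110 → (cmp)
[1] flags=0110 LT?F → skip
[2] flags=0110 LT?F → skip
[3] flags=0011 → (cmp)
[4] flags=0011 LS?F → skip
[5] flags=0011 NE?T → r0=0x63
[6] flags=0011 LS?F → skip

VAL = 0x63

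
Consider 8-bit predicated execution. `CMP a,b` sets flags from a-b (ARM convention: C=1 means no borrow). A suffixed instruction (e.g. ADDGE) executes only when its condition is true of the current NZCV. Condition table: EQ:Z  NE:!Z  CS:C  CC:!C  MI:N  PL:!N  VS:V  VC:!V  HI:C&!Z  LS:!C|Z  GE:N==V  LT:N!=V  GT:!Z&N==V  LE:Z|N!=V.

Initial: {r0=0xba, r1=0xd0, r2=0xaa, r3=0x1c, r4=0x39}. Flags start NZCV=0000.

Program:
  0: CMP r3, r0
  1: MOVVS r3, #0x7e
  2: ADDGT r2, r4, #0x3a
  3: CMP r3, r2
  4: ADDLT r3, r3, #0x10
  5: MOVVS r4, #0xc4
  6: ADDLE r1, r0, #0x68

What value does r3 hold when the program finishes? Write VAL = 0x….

VAL = 0x2c

[0] flags=0000 → (cmp)
[1] flags=0000 VS?F → skip
[2] flags=0000 GT?T → r2=0x73
[3] flags=1000 → (cmp)
[4] flags=1000 LT?T → r3=0x2c
[5] flags=1000 VS?F → skip
[6] flags=1000 LE?T → r1=0x22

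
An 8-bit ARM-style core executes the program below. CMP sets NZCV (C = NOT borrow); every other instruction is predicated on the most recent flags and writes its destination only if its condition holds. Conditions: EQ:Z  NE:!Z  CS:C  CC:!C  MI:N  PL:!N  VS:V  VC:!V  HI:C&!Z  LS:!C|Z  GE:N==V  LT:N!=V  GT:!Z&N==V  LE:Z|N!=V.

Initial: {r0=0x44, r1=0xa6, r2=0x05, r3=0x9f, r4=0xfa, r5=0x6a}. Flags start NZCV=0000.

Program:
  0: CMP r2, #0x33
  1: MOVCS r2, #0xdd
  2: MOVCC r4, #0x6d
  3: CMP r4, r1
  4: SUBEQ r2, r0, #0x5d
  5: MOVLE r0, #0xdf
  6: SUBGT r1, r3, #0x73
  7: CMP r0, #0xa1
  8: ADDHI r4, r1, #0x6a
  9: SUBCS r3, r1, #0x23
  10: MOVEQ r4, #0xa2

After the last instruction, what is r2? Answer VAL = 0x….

VAL = 0x05

[0] flags=1000 → (cmp)
[1] flags=1000 CS?F → skip
[2] flags=1000 CC?T → r4=0x6d
[3] flags=1001 → (cmp)
[4] flags=1001 EQ?F → skip
[5] flags=1001 LE?F → skip
[6] flags=1001 GT?T → r1=0x2c
[7] flags=1001 → (cmp)
[8] flags=1001 HI?F → skip
[9] flags=1001 CS?F → skip
[10] flags=1001 EQ?F → skip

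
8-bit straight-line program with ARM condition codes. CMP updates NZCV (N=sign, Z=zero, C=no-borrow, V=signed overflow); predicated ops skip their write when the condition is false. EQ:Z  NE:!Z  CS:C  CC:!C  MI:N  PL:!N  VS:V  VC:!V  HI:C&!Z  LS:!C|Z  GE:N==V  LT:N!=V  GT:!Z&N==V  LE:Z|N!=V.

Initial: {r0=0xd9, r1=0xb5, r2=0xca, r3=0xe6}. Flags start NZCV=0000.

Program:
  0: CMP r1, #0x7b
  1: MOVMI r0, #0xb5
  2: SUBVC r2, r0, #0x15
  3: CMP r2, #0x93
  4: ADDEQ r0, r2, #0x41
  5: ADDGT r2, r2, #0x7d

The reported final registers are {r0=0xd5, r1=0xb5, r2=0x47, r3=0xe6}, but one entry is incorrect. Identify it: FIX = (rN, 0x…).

[0] flags=0011 → (cmp)
[1] flags=0011 MI?F → skip
[2] flags=0011 VC?F → skip
[3] flags=0010 → (cmp)
[4] flags=0010 EQ?F → skip
[5] flags=0010 GT?T → r2=0x47

FIX = (r0, 0xd9)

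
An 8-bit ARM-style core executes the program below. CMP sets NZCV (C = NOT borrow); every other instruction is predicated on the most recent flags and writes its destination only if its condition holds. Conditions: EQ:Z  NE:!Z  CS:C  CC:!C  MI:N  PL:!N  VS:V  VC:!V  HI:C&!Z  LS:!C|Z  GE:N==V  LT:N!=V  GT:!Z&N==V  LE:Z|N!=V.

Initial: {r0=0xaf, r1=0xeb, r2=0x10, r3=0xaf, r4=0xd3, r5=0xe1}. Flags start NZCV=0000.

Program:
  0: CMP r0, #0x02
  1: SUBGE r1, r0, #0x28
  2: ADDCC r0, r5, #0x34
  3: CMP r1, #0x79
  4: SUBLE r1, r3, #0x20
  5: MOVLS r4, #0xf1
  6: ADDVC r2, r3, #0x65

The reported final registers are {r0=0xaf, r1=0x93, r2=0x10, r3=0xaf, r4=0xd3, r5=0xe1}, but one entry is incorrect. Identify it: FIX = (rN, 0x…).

0: ✓ CMP  NZCV=1010
1: · SUBGE
2: · ADDCC
3: ✓ CMP  NZCV=0011
4: ✓ SUBLE  r1←0x8f
5: · MOVLS
6: · ADDVC

FIX = (r1, 0x8f)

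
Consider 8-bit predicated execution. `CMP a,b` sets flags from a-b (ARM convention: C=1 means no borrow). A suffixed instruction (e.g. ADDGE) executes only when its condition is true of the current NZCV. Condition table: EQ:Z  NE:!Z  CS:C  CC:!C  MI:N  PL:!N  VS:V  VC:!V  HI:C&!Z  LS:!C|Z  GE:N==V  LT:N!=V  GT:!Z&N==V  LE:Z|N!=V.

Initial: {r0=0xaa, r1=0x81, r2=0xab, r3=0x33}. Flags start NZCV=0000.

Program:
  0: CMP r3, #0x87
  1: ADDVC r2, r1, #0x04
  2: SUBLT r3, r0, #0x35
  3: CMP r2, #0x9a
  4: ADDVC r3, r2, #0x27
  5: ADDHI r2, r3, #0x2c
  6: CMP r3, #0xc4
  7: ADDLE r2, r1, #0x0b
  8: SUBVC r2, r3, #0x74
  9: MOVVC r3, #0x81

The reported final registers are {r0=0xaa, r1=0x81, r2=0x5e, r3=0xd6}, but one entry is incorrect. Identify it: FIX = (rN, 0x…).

0: ✓ CMP  NZCV=1001
1: · ADDVC
2: · SUBLT
3: ✓ CMP  NZCV=0010
4: ✓ ADDVC  r3←0xd2
5: ✓ ADDHI  r2←0xfe
6: ✓ CMP  NZCV=0010
7: · ADDLE
8: ✓ SUBVC  r2←0x5e
9: ✓ MOVVC  r3←0x81

FIX = (r3, 0x81)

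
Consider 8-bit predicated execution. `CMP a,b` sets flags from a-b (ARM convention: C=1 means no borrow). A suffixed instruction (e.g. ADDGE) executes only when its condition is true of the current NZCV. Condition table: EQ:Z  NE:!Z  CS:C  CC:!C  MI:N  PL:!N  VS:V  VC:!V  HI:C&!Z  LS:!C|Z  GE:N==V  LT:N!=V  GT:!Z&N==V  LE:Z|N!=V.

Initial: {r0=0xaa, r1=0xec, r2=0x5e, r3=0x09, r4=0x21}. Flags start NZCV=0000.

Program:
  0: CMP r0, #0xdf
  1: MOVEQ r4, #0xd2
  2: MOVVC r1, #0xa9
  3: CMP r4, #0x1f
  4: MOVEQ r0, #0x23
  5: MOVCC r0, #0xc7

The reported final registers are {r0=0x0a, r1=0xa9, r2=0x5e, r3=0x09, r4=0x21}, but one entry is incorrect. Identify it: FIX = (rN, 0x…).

0: ✓ CMP  NZCV=1000
1: · MOVEQ
2: ✓ MOVVC  r1←0xa9
3: ✓ CMP  NZCV=0010
4: · MOVEQ
5: · MOVCC

FIX = (r0, 0xaa)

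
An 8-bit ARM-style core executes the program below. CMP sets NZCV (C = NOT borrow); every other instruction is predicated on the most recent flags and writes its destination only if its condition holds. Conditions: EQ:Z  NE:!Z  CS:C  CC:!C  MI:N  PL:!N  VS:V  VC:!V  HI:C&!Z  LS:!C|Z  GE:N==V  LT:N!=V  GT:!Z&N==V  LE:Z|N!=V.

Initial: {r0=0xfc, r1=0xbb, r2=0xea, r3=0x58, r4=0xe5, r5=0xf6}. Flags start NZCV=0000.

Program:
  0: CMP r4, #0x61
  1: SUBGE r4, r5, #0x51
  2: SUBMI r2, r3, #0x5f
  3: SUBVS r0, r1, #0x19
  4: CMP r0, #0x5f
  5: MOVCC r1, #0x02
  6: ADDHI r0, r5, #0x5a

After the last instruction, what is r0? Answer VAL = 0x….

VAL = 0x50

0: ✓ CMP  NZCV=1010
1: · SUBGE
2: ✓ SUBMI  r2←0xf9
3: · SUBVS
4: ✓ CMP  NZCV=1010
5: · MOVCC
6: ✓ ADDHI  r0←0x50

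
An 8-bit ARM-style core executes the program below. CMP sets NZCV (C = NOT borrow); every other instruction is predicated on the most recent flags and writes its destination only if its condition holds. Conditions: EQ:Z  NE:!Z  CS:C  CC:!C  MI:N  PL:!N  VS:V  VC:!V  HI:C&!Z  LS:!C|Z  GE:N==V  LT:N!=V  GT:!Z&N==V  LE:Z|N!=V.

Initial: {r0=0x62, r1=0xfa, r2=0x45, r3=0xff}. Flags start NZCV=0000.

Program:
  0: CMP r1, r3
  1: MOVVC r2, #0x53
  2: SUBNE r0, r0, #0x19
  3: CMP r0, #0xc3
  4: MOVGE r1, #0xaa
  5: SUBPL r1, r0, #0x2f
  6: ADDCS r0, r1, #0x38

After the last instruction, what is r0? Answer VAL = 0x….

VAL = 0x49

0: ✓ CMP  NZCV=1000
1: ✓ MOVVC  r2←0x53
2: ✓ SUBNE  r0←0x49
3: ✓ CMP  NZCV=1001
4: ✓ MOVGE  r1←0xaa
5: · SUBPL
6: · ADDCS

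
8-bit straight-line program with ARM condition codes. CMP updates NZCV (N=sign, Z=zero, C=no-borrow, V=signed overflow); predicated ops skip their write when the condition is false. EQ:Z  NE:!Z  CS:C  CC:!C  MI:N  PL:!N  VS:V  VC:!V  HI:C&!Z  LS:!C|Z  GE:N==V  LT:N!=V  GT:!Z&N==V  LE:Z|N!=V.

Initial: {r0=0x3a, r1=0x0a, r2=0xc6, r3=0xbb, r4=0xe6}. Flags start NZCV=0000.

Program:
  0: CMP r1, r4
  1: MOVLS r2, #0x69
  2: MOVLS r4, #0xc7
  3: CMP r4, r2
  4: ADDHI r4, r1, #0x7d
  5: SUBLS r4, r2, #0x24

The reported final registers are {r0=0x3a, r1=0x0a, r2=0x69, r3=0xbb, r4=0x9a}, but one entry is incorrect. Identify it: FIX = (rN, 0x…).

[0] flags=0000 → (cmp)
[1] flags=0000 LS?T → r2=0x69
[2] flags=0000 LS?T → r4=0xc7
[3] flags=0011 → (cmp)
[4] flags=0011 HI?T → r4=0x87
[5] flags=0011 LS?F → skip

FIX = (r4, 0x87)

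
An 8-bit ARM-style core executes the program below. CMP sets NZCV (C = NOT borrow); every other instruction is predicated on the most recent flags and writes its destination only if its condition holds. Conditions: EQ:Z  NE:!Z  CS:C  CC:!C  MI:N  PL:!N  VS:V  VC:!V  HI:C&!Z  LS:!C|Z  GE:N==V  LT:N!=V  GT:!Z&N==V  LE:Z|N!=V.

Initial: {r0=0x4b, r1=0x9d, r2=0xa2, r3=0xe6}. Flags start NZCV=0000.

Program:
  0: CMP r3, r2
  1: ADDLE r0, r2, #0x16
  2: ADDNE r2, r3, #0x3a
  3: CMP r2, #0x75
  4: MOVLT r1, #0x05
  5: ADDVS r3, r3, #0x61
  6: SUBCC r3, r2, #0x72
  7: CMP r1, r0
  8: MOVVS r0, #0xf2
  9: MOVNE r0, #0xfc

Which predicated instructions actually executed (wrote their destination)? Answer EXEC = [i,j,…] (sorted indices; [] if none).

EXEC = [2,4,6,9]

[0] flags=0010 → (cmp)
[1] flags=0010 LE?F → skip
[2] flags=0010 NE?T → r2=0x20
[3] flags=1000 → (cmp)
[4] flags=1000 LT?T → r1=0x05
[5] flags=1000 VS?F → skip
[6] flags=1000 CC?T → r3=0xae
[7] flags=1000 → (cmp)
[8] flags=1000 VS?F → skip
[9] flags=1000 NE?T → r0=0xfc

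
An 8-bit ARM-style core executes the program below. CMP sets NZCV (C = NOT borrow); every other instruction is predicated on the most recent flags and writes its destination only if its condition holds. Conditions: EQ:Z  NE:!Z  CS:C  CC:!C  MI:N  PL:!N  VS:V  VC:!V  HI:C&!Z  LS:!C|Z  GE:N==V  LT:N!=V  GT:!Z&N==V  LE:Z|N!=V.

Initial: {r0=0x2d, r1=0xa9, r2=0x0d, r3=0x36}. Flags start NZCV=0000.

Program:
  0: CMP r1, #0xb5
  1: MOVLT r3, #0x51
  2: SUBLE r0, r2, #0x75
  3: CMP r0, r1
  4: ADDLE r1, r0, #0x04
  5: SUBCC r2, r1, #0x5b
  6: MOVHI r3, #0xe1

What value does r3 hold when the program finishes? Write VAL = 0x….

[0] flags=1000 → (cmp)
[1] flags=1000 LT?T → r3=0x51
[2] flags=1000 LE?T → r0=0x98
[3] flags=1000 → (cmp)
[4] flags=1000 LE?T → r1=0x9c
[5] flags=1000 CC?T → r2=0x41
[6] flags=1000 HI?F → skip

VAL = 0x51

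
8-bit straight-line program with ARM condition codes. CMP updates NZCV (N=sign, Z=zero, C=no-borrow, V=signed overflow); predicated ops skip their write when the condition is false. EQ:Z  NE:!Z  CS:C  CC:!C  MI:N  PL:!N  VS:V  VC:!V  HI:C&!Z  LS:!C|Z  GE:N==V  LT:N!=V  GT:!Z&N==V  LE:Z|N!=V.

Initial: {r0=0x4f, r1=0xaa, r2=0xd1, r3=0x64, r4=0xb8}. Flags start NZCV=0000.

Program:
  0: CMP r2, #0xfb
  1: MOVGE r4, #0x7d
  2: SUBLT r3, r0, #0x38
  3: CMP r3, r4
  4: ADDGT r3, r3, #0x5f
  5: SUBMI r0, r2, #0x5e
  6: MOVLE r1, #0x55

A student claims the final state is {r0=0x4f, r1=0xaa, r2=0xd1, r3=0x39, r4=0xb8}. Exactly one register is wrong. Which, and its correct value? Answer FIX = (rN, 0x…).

0: ✓ CMP  NZCV=1000
1: · MOVGE
2: ✓ SUBLT  r3←0x17
3: ✓ CMP  NZCV=0000
4: ✓ ADDGT  r3←0x76
5: · SUBMI
6: · MOVLE

FIX = (r3, 0x76)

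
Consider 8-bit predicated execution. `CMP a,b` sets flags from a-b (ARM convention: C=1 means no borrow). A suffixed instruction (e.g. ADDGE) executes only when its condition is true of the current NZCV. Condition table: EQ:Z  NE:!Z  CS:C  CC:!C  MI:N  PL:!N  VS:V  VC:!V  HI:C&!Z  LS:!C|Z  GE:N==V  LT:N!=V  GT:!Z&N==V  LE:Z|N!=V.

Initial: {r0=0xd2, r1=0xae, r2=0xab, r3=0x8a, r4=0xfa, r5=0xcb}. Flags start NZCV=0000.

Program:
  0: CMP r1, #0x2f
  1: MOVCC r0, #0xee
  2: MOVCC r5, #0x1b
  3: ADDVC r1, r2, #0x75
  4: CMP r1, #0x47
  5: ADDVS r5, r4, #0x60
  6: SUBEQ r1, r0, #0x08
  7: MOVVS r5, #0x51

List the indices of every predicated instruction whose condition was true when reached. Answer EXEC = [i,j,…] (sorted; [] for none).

EXEC = [5,7]

0: ✓ CMP  NZCV=0011
1: · MOVCC
2: · MOVCC
3: · ADDVC
4: ✓ CMP  NZCV=0011
5: ✓ ADDVS  r5←0x5a
6: · SUBEQ
7: ✓ MOVVS  r5←0x51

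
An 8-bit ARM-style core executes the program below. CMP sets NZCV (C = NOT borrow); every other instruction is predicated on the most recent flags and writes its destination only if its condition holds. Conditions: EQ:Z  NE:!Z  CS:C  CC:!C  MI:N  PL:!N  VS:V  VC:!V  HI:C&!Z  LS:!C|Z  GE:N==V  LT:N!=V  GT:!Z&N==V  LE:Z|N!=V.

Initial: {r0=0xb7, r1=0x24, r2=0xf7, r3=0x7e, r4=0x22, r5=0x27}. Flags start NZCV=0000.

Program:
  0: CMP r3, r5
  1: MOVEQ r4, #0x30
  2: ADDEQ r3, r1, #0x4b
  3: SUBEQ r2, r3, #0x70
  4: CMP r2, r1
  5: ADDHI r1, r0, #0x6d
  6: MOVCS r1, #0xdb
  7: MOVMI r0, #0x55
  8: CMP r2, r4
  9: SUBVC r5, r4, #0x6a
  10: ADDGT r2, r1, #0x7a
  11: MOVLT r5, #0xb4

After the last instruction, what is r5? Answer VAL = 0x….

[0] flags=0010 → (cmp)
[1] flags=0010 EQ?F → skip
[2] flags=0010 EQ?F → skip
[3] flags=0010 EQ?F → skip
[4] flags=1010 → (cmp)
[5] flags=1010 HI?T → r1=0x24
[6] flags=1010 CS?T → r1=0xdb
[7] flags=1010 MI?T → r0=0x55
[8] flags=1010 → (cmp)
[9] flags=1010 VC?T → r5=0xb8
[10] flags=1010 GT?F → skip
[11] flags=1010 LT?T → r5=0xb4

VAL = 0xb4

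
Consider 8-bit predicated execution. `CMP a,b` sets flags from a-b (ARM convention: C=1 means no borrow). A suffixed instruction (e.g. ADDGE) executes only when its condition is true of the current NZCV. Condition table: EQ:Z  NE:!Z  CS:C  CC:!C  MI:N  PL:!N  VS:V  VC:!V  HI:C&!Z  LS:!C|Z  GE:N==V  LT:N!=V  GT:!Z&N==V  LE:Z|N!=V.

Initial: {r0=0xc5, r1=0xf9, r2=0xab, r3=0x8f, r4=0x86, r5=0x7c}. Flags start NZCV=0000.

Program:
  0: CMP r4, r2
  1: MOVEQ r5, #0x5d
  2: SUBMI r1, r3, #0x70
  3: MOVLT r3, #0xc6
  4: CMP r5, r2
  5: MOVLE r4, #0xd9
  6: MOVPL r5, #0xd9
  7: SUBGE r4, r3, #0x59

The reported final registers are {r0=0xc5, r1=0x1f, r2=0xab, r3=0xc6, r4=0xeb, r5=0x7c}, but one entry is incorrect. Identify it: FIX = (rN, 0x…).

FIX = (r4, 0x6d)

[0] flags=1000 → (cmp)
[1] flags=1000 EQ?F → skip
[2] flags=1000 MI?T → r1=0x1f
[3] flags=1000 LT?T → r3=0xc6
[4] flags=1001 → (cmp)
[5] flags=1001 LE?F → skip
[6] flags=1001 PL?F → skip
[7] flags=1001 GE?T → r4=0x6d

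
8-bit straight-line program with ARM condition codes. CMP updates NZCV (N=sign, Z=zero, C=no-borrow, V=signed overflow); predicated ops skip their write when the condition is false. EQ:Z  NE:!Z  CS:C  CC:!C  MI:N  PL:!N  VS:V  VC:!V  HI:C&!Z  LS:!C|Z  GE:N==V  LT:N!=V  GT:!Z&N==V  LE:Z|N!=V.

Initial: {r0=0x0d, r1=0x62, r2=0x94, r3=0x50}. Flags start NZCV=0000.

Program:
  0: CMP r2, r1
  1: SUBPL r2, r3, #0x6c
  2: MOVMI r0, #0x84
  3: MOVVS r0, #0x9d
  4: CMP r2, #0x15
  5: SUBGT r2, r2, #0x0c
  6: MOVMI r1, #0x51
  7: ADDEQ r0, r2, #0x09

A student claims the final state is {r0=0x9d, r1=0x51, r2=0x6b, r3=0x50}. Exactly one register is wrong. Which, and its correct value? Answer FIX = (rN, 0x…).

[0] flags=0011 → (cmp)
[1] flags=0011 PL?T → r2=0xe4
[2] flags=0011 MI?F → skip
[3] flags=0011 VS?T → r0=0x9d
[4] flags=1010 → (cmp)
[5] flags=1010 GT?F → skip
[6] flags=1010 MI?T → r1=0x51
[7] flags=1010 EQ?F → skip

FIX = (r2, 0xe4)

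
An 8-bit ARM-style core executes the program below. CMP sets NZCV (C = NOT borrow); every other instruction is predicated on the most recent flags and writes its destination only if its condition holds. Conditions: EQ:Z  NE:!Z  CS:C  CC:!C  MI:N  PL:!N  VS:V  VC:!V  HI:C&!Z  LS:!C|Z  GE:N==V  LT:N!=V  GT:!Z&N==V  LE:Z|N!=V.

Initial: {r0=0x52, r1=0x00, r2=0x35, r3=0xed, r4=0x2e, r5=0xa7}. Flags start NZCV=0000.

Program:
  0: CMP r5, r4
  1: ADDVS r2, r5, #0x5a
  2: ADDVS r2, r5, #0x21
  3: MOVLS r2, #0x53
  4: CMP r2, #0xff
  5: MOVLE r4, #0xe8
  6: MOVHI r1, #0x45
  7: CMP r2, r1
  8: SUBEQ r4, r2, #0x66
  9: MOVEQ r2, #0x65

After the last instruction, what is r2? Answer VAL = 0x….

0: ✓ CMP  NZCV=0011
1: ✓ ADDVS  r2←0x01
2: ✓ ADDVS  r2←0xc8
3: · MOVLS
4: ✓ CMP  NZCV=1000
5: ✓ MOVLE  r4←0xe8
6: · MOVHI
7: ✓ CMP  NZCV=1010
8: · SUBEQ
9: · MOVEQ

VAL = 0xc8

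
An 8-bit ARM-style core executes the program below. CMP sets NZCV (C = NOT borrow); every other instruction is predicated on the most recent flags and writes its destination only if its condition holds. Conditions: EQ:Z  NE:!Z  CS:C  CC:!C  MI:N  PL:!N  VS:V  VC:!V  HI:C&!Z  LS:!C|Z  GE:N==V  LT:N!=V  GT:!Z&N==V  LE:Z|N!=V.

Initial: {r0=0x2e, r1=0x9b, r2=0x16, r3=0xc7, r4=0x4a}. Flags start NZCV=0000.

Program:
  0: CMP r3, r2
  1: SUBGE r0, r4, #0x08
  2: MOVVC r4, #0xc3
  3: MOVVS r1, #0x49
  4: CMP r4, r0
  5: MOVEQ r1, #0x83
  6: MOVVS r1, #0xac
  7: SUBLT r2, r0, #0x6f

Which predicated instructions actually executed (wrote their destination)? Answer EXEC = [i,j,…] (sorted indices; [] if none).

[0] flags=1010 → (cmp)
[1] flags=1010 GE?F → skip
[2] flags=1010 VC?T → r4=0xc3
[3] flags=1010 VS?F → skip
[4] flags=1010 → (cmp)
[5] flags=1010 EQ?F → skip
[6] flags=1010 VS?F → skip
[7] flags=1010 LT?T → r2=0xbf

EXEC = [2,7]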